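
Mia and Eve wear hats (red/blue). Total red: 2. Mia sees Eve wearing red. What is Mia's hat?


Total red = 2, Eve = red
Red accounted for: 1
Remaining for Mia: 1
Mia's hat is red.

red


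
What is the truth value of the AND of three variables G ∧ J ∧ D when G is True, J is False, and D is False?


G = True, J = False, D = False
Step 1: G ∧ J = True AND False = False
Step 2: (False) ∧ D = (False) AND False = False
AND is true only when ALL operands are true.

False


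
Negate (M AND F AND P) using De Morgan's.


De Morgan's law: ¬(P ∧ Q ∧ R) ≡ ¬P ∨ ¬Q ∨ ¬R
¬(M ∧ F ∧ P) = ¬M ∨ ¬F ∨ ¬P

¬M ∨ ¬F ∨ ¬P


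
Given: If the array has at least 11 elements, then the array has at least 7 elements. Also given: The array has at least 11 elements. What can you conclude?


Modus ponens: P → Q, P ⊢ Q
P: the array has at least 11 elements
Q: the array has at least 7 elements
We have P → Q and P is true.
By modus ponens, Q must be true.

The array has at least 7 elements


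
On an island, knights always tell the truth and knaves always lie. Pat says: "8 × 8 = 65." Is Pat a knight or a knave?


Statement: "8 × 8 = 65."
Actual: 8 × 8 = 64
Claimed: 65
Statement is FALSE → Pat lies → Knave

Knave


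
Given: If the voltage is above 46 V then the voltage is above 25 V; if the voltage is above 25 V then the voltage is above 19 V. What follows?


Hypothetical syllogism: P → Q, Q → R ⊢ P → R
Premise 1: the voltage is above 46 V → the voltage is above 25 V
Premise 2: the voltage is above 25 V → the voltage is above 19 V
Chain the implications: the middle term (the voltage is above 25 V) links the two.
Conclusion: If the voltage is above 46 V, then the voltage is above 19 V.

If the voltage is above 46 V, then the voltage is above 19 V.


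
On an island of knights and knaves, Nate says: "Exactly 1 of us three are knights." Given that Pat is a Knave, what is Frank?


Nate claims exactly 1 knights among Nate, Pat, Frank.
Given: Pat is a Knave.

Case 1: Nate is a Knight (tells truth)
  Then exactly 1 of the three are knights.
  Counting Nate, Pat: 1 knight(s) so far. Need 0 more → Frank = Knave.
Case 2: Nate is a Knave (lies)
  Then the count is NOT 1.
  If Frank = Knight, count = 1 = 1 → claim would be true, contradicts lie.
  If Frank = Knave, count = 0 ≠ 1 → lie confirmed ✓

Frank is a Knave.

Knave


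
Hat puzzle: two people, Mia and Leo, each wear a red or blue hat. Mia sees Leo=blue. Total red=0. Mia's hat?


Total red = 0, Leo = blue
Red accounted for: 0
Remaining for Mia: 0
Mia's hat is blue.

blue


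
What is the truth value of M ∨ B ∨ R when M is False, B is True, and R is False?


M = False, B = True, R = False
Step 1: M ∨ B = False OR True = True
Step 2: True ∨ R = True OR False = True
OR is true when at least one operand is true.

True


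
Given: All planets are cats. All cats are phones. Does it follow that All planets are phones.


Premise 1: All planets are cats.
Premise 2: All cats are phones.
Conclusion: All planets are phones.
Barbara syllogism (AAA-1): All A are B, All B are C → All A are C.
Middle term (cats) distributed in premise 2.

Valid


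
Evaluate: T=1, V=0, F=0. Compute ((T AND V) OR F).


T AND V = 1&0 = 0
0 OR 0 = 0

0


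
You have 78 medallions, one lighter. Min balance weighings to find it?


Each weighing has 3 outcomes (left heavy / balance / right heavy), so k weighings distinguish at most 3^k cases; splitting into three near-equal groups achieves this.
Need 3^k ≥ 78: 3^3 = 27 < 78 ≤ 3^4 = 81
k = ⌈log₃(78)⌉ = 4

4


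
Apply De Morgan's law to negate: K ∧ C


De Morgan's law: ¬(P ∧ Q) ≡ ¬P ∨ ¬Q
¬(K ∧ C) = ¬K ∨ ¬C

¬K ∨ ¬C


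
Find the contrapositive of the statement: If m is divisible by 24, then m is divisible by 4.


Original: If m is divisible by 24, then m is divisible by 4
Contrapositive: If ¬Q, then ¬P
Negate Q: not (m is divisible by 4)
Negate P: not (m is divisible by 24)

If not (m is divisible by 4), then not (m is divisible by 24).


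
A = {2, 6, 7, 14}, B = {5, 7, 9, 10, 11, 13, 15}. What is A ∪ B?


A = {2, 6, 7, 14}
B = {5, 7, 9, 10, 11, 13, 15}
Operation: union
All elements combined: 2, 5, 6, 7, 9, 10, 11, 13, 14, 15

{2, 5, 6, 7, 9, 10, 11, 13, 14, 15}


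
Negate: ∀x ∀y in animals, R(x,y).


Original: ∀x ∀y R(x,y)
Rule: ¬∀→∃, ¬∃→∀, negate predicate.
Negation: ∃x ∃y ¬R(x,y)

∃x ∃y ¬R(x,y)


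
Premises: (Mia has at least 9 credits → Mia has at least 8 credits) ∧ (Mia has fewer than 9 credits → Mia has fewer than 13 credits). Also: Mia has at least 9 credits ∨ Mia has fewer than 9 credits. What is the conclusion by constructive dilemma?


Constructive dilemma: (P → Q) ∧ (R → S), P ∨ R ⊢ Q ∨ S
Premise 1: Mia has at least 9 credits → Mia has at least 8 credits
Premise 2: Mia has fewer than 9 credits → Mia has fewer than 13 credits
Premise 3: Mia has at least 9 credits ∨ Mia has fewer than 9 credits
Case 1: Assuming Mia has at least 9 credits, then by Premise 1, Mia has at least 8 credits.
Case 2: Assuming Mia has fewer than 9 credits, then by Premise 2, Mia has fewer than 13 credits.
Since one of Mia has at least 9 credits or Mia has fewer than 9 credits must hold, we get Mia has at least 8 credits or Mia has fewer than 13 credits.

Mia has at least 8 credits or Mia has fewer than 13 credits.


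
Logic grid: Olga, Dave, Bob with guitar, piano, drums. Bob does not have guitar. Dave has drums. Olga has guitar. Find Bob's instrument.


From clues:
  Dave → drums
  Olga → guitar
By elimination, Bob gets the remaining.

piano


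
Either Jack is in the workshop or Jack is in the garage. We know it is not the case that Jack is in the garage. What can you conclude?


Disjunctive syllogism: P ∨ Q, ¬P ⊢ Q
Disjunction: Jack is in the workshop ∨ Jack is in the garage
We know it is not the case that Jack is in the garage.
By disjunctive syllogism, the other disjunct must be true.

Jack is in the workshop


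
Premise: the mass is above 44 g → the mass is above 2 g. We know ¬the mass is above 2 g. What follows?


Modus tollens: P → Q, ¬Q ⊢ ¬P
P: the mass is above 44 g
Q: the mass is above 2 g
We have P → Q and Q is false.
By modus tollens, P must be false.

It is not the case that the mass is above 44 g


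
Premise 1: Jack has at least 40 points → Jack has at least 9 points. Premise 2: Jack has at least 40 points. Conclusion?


Modus ponens: P → Q, P ⊢ Q
P: Jack has at least 40 points
Q: Jack has at least 9 points
We have P → Q and P is true.
By modus ponens, Q must be true.

Jack has at least 9 points


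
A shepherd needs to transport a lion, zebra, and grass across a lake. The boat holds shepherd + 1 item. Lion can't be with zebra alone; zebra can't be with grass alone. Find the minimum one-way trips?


1. shepherd+zebra → 2. shepherd ← 3. shepherd+lion → 4. shepherd+zebra ← 5. shepherd+grass → 6. shepherd ← 7. shepherd+zebra →
Minimum trips = 7

7


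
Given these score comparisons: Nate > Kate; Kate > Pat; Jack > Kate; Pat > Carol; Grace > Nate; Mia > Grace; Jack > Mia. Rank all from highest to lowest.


Constraints: Nate > Kate; Kate > Pat; Jack > Kate; Pat > Carol; Grace > Nate; Mia > Grace; Jack > Mia
Method: at each step, the next-highest is the one remaining person who never appears on the smaller side of a constraint between remaining people.
  Step 1: remaining {Carol, Kate, Nate, Pat, Mia, Jack, Grace}; on the smaller side: {Carol, Kate, Nate, Pat, Mia, Grace} → Jack is next (Jack > Kate; Jack > Mia).
  Step 2: remaining {Carol, Kate, Nate, Pat, Mia, Grace}; on the smaller side: {Carol, Kate, Nate, Pat, Grace} → Mia is next (Mia > Grace).
  Step 3: remaining {Carol, Kate, Nate, Pat, Grace}; on the smaller side: {Carol, Kate, Nate, Pat} → Grace is next (Grace > Nate).
  Step 4: remaining {Carol, Kate, Nate, Pat}; on the smaller side: {Carol, Kate, Pat} → Nate is next (Nate > Kate).
  Step 5: remaining {Carol, Kate, Pat}; on the smaller side: {Carol, Pat} → Kate is next (Kate > Pat).
  Step 6: remaining {Carol, Pat}; on the smaller side: {Carol} → Pat is next (Pat > Carol).
  Step 7: only Carol remains → lowest.
Final ranking (highest to lowest):

Jack > Mia > Grace > Nate > Kate > Pat > Carol


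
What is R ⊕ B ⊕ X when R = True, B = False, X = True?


R = True, B = False, X = True
Step 1: R ⊕ B = True XOR False = True
Step 2: True ⊕ X = True XOR True = False
XOR is true when an odd number of operands are true.

False


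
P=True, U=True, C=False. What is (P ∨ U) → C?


P = True, U = True, C = False
Expression: (P ∨ U) → C
Step 1: P ∨ U = True OR True = True
Step 2: (True) → C = True → False (false only if antecedent True and consequent False) = False

False


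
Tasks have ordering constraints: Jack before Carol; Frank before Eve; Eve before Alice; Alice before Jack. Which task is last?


Constraints: Jack before Carol; Frank before Eve; Eve before Alice; Alice before Jack
The last task can have nothing scheduled after it, so it must never appear on the left of a 'before'.
Tasks appearing before some other task: Jack, Frank, Eve, Alice.
The only task not in that list is Carol → it is last.

Carol


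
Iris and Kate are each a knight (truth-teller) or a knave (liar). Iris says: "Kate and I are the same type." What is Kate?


Iris says: "Kate and I are the same type."
Case 1: Iris is a Knight (truth-teller)
  Statement is true → they ARE the same → Kate is also a Knight
Case 2: Iris is a Knave (liar)
  Statement is false → they are NOT the same → Kate is a Knight
In both cases, Kate is a Knight.

Knight


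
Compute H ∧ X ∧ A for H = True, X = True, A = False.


H = True, X = True, A = False
Step 1: H ∧ X = True AND True = True
Step 2: (True) ∧ A = (True) AND False = False
AND is true only when ALL operands are true.

False


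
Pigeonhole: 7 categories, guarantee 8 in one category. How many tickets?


Pigeonhole: to guarantee k in one of n categories, need (k-1)×n + 1.
k = 8, n = 7
Minimum = (8-1) × 7 + 1 = 7 × 7 + 1

50


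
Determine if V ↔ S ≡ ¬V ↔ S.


Expression 1: V ↔ S
Expression 2: ¬V ↔ S
Truth table (V S | Expr1 Expr2):
  T T |   T     F   ← differ
  T F |   F     T   ← differ
  F T |   F     T   ← differ
  F F |   T     F   ← differ
Counterexample: V=T, S=T gives Expr1 = T but Expr2 = F, so the expressions are NOT logically equivalent.

No


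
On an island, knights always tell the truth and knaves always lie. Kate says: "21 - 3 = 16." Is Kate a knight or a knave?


Statement: "21 - 3 = 16."
Actual: 21 - 3 = 18
Claimed: 16
Statement is FALSE → Kate lies → Knave

Knave


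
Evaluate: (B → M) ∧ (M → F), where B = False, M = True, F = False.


B = False, M = True, F = False
Step 1: B → M is false only when B=True and M=False. Result: True
Step 2: M → F is false only when M=True and F=False. Result: False
Step 3: True ∧ False = False

False


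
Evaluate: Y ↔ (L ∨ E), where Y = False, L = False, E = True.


Y = False, L = False, E = True
Step 1: L ∨ E = False OR True = True
Step 2: Y ↔ (True): true when both sides have same truth value.
Result: False ↔ True = False

False


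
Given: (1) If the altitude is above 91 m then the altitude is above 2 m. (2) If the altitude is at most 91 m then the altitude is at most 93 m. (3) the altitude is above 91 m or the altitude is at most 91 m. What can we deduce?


Constructive dilemma: (P → Q) ∧ (R → S), P ∨ R ⊢ Q ∨ S
Premise 1: the altitude is above 91 m → the altitude is above 2 m
Premise 2: the altitude is at most 91 m → the altitude is at most 93 m
Premise 3: the altitude is above 91 m ∨ the altitude is at most 91 m
Case 1: Assuming the altitude is above 91 m, then by Premise 1, the altitude is above 2 m.
Case 2: Assuming the altitude is at most 91 m, then by Premise 2, the altitude is at most 93 m.
Since one of the altitude is above 91 m or the altitude is at most 91 m must hold, we get the altitude is above 2 m or the altitude is at most 93 m.

The altitude is above 2 m or the altitude is at most 93 m.


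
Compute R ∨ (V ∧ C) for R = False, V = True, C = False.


R = False, V = True, C = False
Step 1: V ∧ C = True AND False = False
Step 2: R ∨ False = False OR False = False
AND evaluated first (higher precedence); then OR applied.

False


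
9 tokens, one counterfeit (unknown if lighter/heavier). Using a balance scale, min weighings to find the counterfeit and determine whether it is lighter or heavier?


Let n = 9. 18 possibilities (n tokens × lighter/heavier); each weighing has 3 outcomes.
Bound for k weighings: say the first weighing puts j tokens on each pan. If it tips, the 2j weighed tokens remain suspects (each with a known direction) and k-1 weighings give 3^(k-1) outcomes; 3^(k-1) is odd, so 2j ≤ 3^(k-1) - 1. If it balances, the n - 2j unweighed tokens remain with direction unknown: 2(n - 2j) ≤ 3^(k-1) - 1 by the same parity argument. Adding, n ≤ (3^(k-1) - 1) + (3^(k-1) - 1)/2 = (3^k - 3)/2, and the classical three-group strategy achieves this (3 tokens in 2 weighings, 12 in 3, 39 in 4, 120 in 5).
So we need the smallest k with (3^k - 3)/2 ≥ 9.
k = 2: (3^2 - 3)/2 = 3 < 9 ✗
k = 3: (3^3 - 3)/2 = 12 ≥ 9 ✓

3


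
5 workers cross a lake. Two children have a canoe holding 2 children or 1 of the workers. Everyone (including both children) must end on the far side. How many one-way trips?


Per crossing of one of the workers: children→, one←, one of the workers→, one← = 4 trips
5 × 4 = 20, + 1 final children→ = 21
Minimum trips = 21

21


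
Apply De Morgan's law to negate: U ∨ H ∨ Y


De Morgan's law: ¬(P ∨ Q ∨ R) ≡ ¬P ∧ ¬Q ∧ ¬R
¬(U ∨ H ∨ Y) = ¬U ∧ ¬H ∧ ¬Y

¬U ∧ ¬H ∧ ¬Y


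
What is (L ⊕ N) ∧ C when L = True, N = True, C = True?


L = True, N = True, C = True
Step 1: L ⊕ N = True XOR True = False
Step 2: False ∧ C = False AND True = False
XOR true when exactly one of L,N is true; then AND with C.

False


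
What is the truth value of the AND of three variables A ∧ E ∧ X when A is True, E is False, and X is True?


A = True, E = False, X = True
Step 1: A ∧ E = True AND False = False
Step 2: (False) ∧ X = (False) AND True = False
AND is true only when ALL operands are true.

False


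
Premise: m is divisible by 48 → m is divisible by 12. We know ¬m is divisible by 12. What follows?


Modus tollens: P → Q, ¬Q ⊢ ¬P
P: m is divisible by 48
Q: m is divisible by 12
We have P → Q and Q is false.
By modus tollens, P must be false.

It is not the case that m is divisible by 48


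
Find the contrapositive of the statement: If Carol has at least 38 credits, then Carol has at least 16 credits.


Original: If Carol has at least 38 credits, then Carol has at least 16 credits
Contrapositive: If ¬Q, then ¬P
Negate Q: not (Carol has at least 16 credits)
Negate P: not (Carol has at least 38 credits)

If not (Carol has at least 16 credits), then not (Carol has at least 38 credits).


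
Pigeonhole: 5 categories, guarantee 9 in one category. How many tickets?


Pigeonhole: to guarantee k in one of n categories, need (k-1)×n + 1.
k = 9, n = 5
Minimum = (9-1) × 5 + 1 = 8 × 5 + 1

41


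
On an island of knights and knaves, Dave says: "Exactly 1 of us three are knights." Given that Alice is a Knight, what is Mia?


Dave claims exactly 1 knights among Dave, Alice, Mia.
Given: Alice is a Knight.

Case 1: Dave is a Knight (tells truth)
  Then exactly 1 of the three are knights.
  Counting Dave, Alice: 2 knight(s) so far. Need -1 more → impossible.
Case 2: Dave is a Knave (lies)
  Then the count is NOT 1.
  If Mia = Knave, count = 1 = 1 → claim would be true, contradicts lie.
  If Mia = Knight, count = 2 ≠ 1 → lie confirmed ✓

Mia is a Knight.

Knight


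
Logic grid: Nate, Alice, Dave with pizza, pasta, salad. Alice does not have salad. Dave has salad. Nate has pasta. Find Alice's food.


From clues:
  Dave → salad
  Nate → pasta
By elimination, Alice gets the remaining.

pizza


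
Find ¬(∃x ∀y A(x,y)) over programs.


Original: ∃x ∀y A(x,y)
Rule: ¬∀→∃, ¬∃→∀, negate predicate.
Negation: ∀x ∃y ¬A(x,y)

∀x ∃y ¬A(x,y)


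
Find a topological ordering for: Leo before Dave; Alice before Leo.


Constraints: Leo before Dave; Alice before Leo
Method: repeatedly schedule the remaining task that has no remaining task required before it.
  Step 1: remaining {Dave, Leo, Alice}; every task except Alice still has a predecessor pending → schedule Alice.
  Step 2: remaining {Dave, Leo}; every task except Leo still has a predecessor pending → schedule Leo.
  Step 3: only Dave remains → schedule Dave.
Resulting order:

Alice → Leo → Dave


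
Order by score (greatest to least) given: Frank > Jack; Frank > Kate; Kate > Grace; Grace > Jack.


Constraints: Frank > Jack; Frank > Kate; Kate > Grace; Grace > Jack
Method: at each step, the next-highest is the one remaining person who never appears on the smaller side of a constraint between remaining people.
  Step 1: remaining {Kate, Frank, Jack, Grace}; on the smaller side: {Kate, Jack, Grace} → Frank is next (Frank > Jack; Frank > Kate).
  Step 2: remaining {Kate, Jack, Grace}; on the smaller side: {Jack, Grace} → Kate is next (Kate > Grace).
  Step 3: remaining {Jack, Grace}; on the smaller side: {Jack} → Grace is next (Grace > Jack).
  Step 4: only Jack remains → lowest.
Final ranking (highest to lowest):

Frank > Kate > Grace > Jack


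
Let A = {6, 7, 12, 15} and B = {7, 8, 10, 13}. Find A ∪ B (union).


A = {6, 7, 12, 15}
B = {7, 8, 10, 13}
Operation: union
All elements combined: 6, 7, 8, 10, 12, 13, 15

{6, 7, 8, 10, 12, 13, 15}


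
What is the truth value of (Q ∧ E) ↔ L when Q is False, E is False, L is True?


Q = False, E = False, L = True
Step 1: Q ∧ E = False AND False = False
Step 2: (False) ↔ L: true when both sides have same truth value.
Result: False ↔ True = False

False


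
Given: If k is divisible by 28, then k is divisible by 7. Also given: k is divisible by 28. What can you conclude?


Modus ponens: P → Q, P ⊢ Q
P: k is divisible by 28
Q: k is divisible by 7
We have P → Q and P is true.
By modus ponens, Q must be true.

k is divisible by 7


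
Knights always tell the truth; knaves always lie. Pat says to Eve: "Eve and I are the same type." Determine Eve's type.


Pat says: "Eve and I are the same type."
Case 1: Pat is a Knight (truth-teller)
  Statement is true → they ARE the same → Eve is also a Knight
Case 2: Pat is a Knave (liar)
  Statement is false → they are NOT the same → Eve is a Knight
In both cases, Eve is a Knight.

Knight


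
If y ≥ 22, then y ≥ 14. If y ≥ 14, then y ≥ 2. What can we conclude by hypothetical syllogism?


Hypothetical syllogism: P → Q, Q → R ⊢ P → R
Premise 1: y ≥ 22 → y ≥ 14
Premise 2: y ≥ 14 → y ≥ 2
Chain the implications: the middle term (y ≥ 14) links the two.
Conclusion: If y ≥ 22, then y ≥ 2.

If y ≥ 22, then y ≥ 2.


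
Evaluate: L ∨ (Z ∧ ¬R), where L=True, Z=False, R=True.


L = True, Z = False, R = True
Expression: L ∨ (Z ∧ ¬R)
Step 1: ¬R = NOT True = False
Step 2: Z ∧ ¬R = False AND False = False
Step 3: L ∨ (False) = True OR False = True

True


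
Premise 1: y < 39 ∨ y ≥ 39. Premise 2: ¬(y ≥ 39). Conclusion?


Disjunctive syllogism: P ∨ Q, ¬P ⊢ Q
Disjunction: y < 39 ∨ y ≥ 39
We know it is not the case that y ≥ 39.
By disjunctive syllogism, the other disjunct must be true.

y < 39


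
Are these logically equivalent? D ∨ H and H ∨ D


Expression 1: D ∨ H
Expression 2: H ∨ D
Truth table (D H | Expr1 Expr2):
  T T |   T     T
  T F |   T     T
  F T |   T     T
  F F |   F     F
All 4 rows agree, so the expressions are logically equivalent.

Yes


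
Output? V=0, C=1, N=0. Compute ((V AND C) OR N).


V AND C = 0&1 = 0
0 OR 0 = 0

0


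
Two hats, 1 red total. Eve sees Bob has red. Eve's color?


Total red = 1, Bob = red
Red accounted for: 1
Remaining for Eve: 0
Eve's hat is blue.

blue


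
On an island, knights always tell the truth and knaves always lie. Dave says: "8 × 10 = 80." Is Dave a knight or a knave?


Statement: "8 × 10 = 80."
Actual: 8 × 10 = 80
Claimed: 80
Statement is TRUE → Dave tells the truth → Knight

Knight


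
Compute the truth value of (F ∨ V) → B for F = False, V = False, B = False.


F = False, V = False, B = False
Step 1: F ∨ V = False OR False = False
Step 2: (False) → B: false only when antecedent=True and B=False.
Result: True

True


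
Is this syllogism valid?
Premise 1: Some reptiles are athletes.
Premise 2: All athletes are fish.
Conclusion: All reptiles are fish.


Premise 1: Some reptiles are athletes.
Premise 2: All athletes are fish.
Conclusion: All reptiles are fish.
Fallacy: illicit minor. The minor term (reptiles) is distributed in the conclusion ('All reptiles ...') but undistributed in its premise ('Some reptiles are athletes' doesn't cover all reptiles).
Only 'Some reptiles are fish' follows, not 'All'.

Invalid


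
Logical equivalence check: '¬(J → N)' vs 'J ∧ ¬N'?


Expression 1: ¬(J → N)
Expression 2: J ∧ ¬N
Truth table (J N | Expr1 Expr2):
  T T |   F     F
  T F |   T     T
  F T |   F     F
  F F |   F     F
All 4 rows agree, so the expressions are logically equivalent.

Yes


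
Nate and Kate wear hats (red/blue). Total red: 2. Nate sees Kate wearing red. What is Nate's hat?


Total red = 2, Kate = red
Red accounted for: 1
Remaining for Nate: 1
Nate's hat is red.

red


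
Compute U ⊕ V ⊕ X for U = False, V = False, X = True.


U = False, V = False, X = True
Step 1: U ⊕ V = False XOR False = False
Step 2: False ⊕ X = False XOR True = True
XOR is true when an odd number of operands are true.

True


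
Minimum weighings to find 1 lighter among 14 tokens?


Each weighing has 3 outcomes (left heavy / balance / right heavy), so k weighings distinguish at most 3^k cases; splitting into three near-equal groups achieves this.
Need 3^k ≥ 14: 3^2 = 9 < 14 ≤ 3^3 = 27
k = ⌈log₃(14)⌉ = 3

3


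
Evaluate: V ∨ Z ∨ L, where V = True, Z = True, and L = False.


V = True, Z = True, L = False
Step 1: V ∨ Z = True OR True = True
Step 2: True ∨ L = True OR False = True
OR is true when at least one operand is true.

True


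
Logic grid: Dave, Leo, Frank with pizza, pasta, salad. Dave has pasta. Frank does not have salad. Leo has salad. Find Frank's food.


From clues:
  Dave → pasta
  Leo → salad
By elimination, Frank gets the remaining.

pizza


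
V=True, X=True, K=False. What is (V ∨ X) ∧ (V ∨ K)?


V = True, X = True, K = False
Expression: (V ∨ X) ∧ (V ∨ K)
Step 1: V ∨ X = True OR True = True
Step 2: V ∨ K = True OR False = True
Step 3: (True) ∧ (True) = True AND True = True

True


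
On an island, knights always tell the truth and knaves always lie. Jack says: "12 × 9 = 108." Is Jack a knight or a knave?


Statement: "12 × 9 = 108."
Actual: 12 × 9 = 108
Claimed: 108
Statement is TRUE → Jack tells the truth → Knight

Knight


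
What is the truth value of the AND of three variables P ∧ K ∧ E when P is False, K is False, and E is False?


P = False, K = False, E = False
Step 1: P ∧ K = False AND False = False
Step 2: (False) ∧ E = (False) AND False = False
AND is true only when ALL operands are true.

False


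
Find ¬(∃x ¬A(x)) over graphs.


Original: ∃x ¬A(x)
Rule: ¬∀→∃, ¬∃→∀, negate predicate.
Negation: ∀x A(x)

∀x A(x)


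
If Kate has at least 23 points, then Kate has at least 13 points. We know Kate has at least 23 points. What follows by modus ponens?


Modus ponens: P → Q, P ⊢ Q
P: Kate has at least 23 points
Q: Kate has at least 13 points
We have P → Q and P is true.
By modus ponens, Q must be true.

Kate has at least 13 points


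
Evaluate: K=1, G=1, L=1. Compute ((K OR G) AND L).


K OR G = 1|1 = 1
1 AND 1 = 1

1


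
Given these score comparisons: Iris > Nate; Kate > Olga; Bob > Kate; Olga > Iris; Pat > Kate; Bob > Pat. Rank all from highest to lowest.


Constraints: Iris > Nate; Kate > Olga; Bob > Kate; Olga > Iris; Pat > Kate; Bob > Pat
Method: at each step, the next-highest is the one remaining person who never appears on the smaller side of a constraint between remaining people.
  Step 1: remaining {Nate, Bob, Iris, Olga, Kate, Pat}; on the smaller side: {Nate, Iris, Olga, Kate, Pat} → Bob is next (Bob > Kate; Bob > Pat).
  Step 2: remaining {Nate, Iris, Olga, Kate, Pat}; on the smaller side: {Nate, Iris, Olga, Kate} → Pat is next (Pat > Kate).
  Step 3: remaining {Nate, Iris, Olga, Kate}; on the smaller side: {Nate, Iris, Olga} → Kate is next (Kate > Olga).
  Step 4: remaining {Nate, Iris, Olga}; on the smaller side: {Nate, Iris} → Olga is next (Olga > Iris).
  Step 5: remaining {Nate, Iris}; on the smaller side: {Nate} → Iris is next (Iris > Nate).
  Step 6: only Nate remains → lowest.
Final ranking (highest to lowest):

Bob > Pat > Kate > Olga > Iris > Nate


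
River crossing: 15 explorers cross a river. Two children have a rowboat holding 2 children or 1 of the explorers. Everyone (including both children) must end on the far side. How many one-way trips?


Per crossing of one of the explorers: children→, one←, one of the explorers→, one← = 4 trips
15 × 4 = 60, + 1 final children→ = 61
Minimum trips = 61

61


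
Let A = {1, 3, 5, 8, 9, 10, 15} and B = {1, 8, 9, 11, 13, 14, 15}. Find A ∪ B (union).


A = {1, 3, 5, 8, 9, 10, 15}
B = {1, 8, 9, 11, 13, 14, 15}
Operation: union
All elements combined: 1, 3, 5, 8, 9, 10, 11, 13, 14, 15

{1, 3, 5, 8, 9, 10, 11, 13, 14, 15}


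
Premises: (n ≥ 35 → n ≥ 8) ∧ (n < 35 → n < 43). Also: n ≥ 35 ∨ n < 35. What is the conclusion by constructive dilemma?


Constructive dilemma: (P → Q) ∧ (R → S), P ∨ R ⊢ Q ∨ S
Premise 1: n ≥ 35 → n ≥ 8
Premise 2: n < 35 → n < 43
Premise 3: n ≥ 35 ∨ n < 35
Case 1: Assuming n ≥ 35, then by Premise 1, n ≥ 8.
Case 2: Assuming n < 35, then by Premise 2, n < 43.
Since one of n ≥ 35 or n < 35 must hold, we get n ≥ 8 or n < 43.

n ≥ 8 or n < 43.


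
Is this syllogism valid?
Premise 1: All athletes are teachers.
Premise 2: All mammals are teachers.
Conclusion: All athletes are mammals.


Premise 1: All athletes are teachers.
Premise 2: All mammals are teachers.
Conclusion: All athletes are mammals.
Fallacy: undistributed middle. teachers is predicate in both.
Counterexample: athletes and mammals could be disjoint subsets of teachers.

Invalid


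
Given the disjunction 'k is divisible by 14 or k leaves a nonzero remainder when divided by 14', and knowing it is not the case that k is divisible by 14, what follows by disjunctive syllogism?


Disjunctive syllogism: P ∨ Q, ¬P ⊢ Q
Disjunction: k is divisible by 14 ∨ k leaves a nonzero remainder when divided by 14
We know it is not the case that k is divisible by 14.
By disjunctive syllogism, the other disjunct must be true.

k leaves a nonzero remainder when divided by 14


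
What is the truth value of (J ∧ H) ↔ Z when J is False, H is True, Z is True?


J = False, H = True, Z = True
Step 1: J ∧ H = False AND True = False
Step 2: (False) ↔ Z: true when both sides have same truth value.
Result: False ↔ True = False

False


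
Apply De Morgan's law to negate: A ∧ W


De Morgan's law: ¬(P ∧ Q) ≡ ¬P ∨ ¬Q
¬(A ∧ W) = ¬A ∨ ¬W

¬A ∨ ¬W


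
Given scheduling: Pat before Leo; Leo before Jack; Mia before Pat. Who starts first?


Constraints: Pat before Leo; Leo before Jack; Mia before Pat
The first task can have nothing scheduled before it, so it must never appear on the right of a 'before'.
Tasks appearing after some 'before': Leo, Jack, Pat.
The only task not in that list is Mia → it is first.

Mia


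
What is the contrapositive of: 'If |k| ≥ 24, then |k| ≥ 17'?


Original: If |k| ≥ 24, then |k| ≥ 17
Contrapositive: If ¬Q, then ¬P
Negate Q: not (|k| ≥ 17)
Negate P: not (|k| ≥ 24)

If not (|k| ≥ 17), then not (|k| ≥ 24).


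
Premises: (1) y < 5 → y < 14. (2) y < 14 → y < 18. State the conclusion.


Hypothetical syllogism: P → Q, Q → R ⊢ P → R
Premise 1: y < 5 → y < 14
Premise 2: y < 14 → y < 18
Chain the implications: the middle term (y < 14) links the two.
Conclusion: If y < 5, then y < 18.

If y < 5, then y < 18.


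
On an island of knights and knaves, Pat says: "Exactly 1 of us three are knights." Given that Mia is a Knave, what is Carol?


Pat claims exactly 1 knights among Pat, Mia, Carol.
Given: Mia is a Knave.

Case 1: Pat is a Knight (tells truth)
  Then exactly 1 of the three are knights.
  Counting Pat, Mia: 1 knight(s) so far. Need 0 more → Carol = Knave.
Case 2: Pat is a Knave (lies)
  Then the count is NOT 1.
  If Carol = Knight, count = 1 = 1 → claim would be true, contradicts lie.
  If Carol = Knave, count = 0 ≠ 1 → lie confirmed ✓

Carol is a Knave.

Knave


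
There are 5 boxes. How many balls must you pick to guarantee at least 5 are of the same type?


Pigeonhole: to guarantee k in one of n categories, need (k-1)×n + 1.
k = 5, n = 5
Minimum = (5-1) × 5 + 1 = 4 × 5 + 1

21


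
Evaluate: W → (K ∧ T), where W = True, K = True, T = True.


W = True, K = True, T = True
Step 1: K ∧ T = True AND True = True
Step 2: W → (True): false only when W=True and consequent=False.
Result: True

True


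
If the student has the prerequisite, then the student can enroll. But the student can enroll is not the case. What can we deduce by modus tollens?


Modus tollens: P → Q, ¬Q ⊢ ¬P
P: the student has the prerequisite
Q: the student can enroll
We have P → Q and Q is false.
By modus tollens, P must be false.

It is not the case that the student has the prerequisite


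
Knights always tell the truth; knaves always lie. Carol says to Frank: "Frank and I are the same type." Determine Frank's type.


Carol says: "Frank and I are the same type."
Case 1: Carol is a Knight (truth-teller)
  Statement is true → they ARE the same → Frank is also a Knight
Case 2: Carol is a Knave (liar)
  Statement is false → they are NOT the same → Frank is a Knight
In both cases, Frank is a Knight.

Knight


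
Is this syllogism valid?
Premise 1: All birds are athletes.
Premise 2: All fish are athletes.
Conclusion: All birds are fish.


Premise 1: All birds are athletes.
Premise 2: All fish are athletes.
Conclusion: All birds are fish.
Fallacy: undistributed middle. athletes is predicate in both.
Counterexample: birds and fish could be disjoint subsets of athletes.

Invalid


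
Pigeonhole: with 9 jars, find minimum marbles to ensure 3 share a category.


Pigeonhole: to guarantee k in one of n categories, need (k-1)×n + 1.
k = 3, n = 9
Minimum = (3-1) × 9 + 1 = 2 × 9 + 1

19


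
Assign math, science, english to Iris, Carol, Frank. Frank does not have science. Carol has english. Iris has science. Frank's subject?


From clues:
  Iris → science
  Carol → english
By elimination, Frank gets the remaining.

math


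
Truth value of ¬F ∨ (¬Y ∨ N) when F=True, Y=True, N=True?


F = True, Y = True, N = True
Expression: ¬F ∨ (¬Y ∨ N)
Step 1: ¬Y = NOT True = False
Step 2: ¬Y ∨ N = False OR True = True
Step 3: ¬F = NOT True = False
Step 4: (False) ∨ (True) = False OR True = True

True


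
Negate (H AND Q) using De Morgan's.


De Morgan's law: ¬(P ∧ Q) ≡ ¬P ∨ ¬Q
¬(H ∧ Q) = ¬H ∨ ¬Q

¬H ∨ ¬Q


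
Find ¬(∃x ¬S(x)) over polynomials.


Original: ∃x ¬S(x)
Rule: ¬∀→∃, ¬∃→∀, negate predicate.
Negation: ∀x S(x)

∀x S(x)


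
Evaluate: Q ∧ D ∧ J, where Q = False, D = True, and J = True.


Q = False, D = True, J = True
Step 1: Q ∧ D = False AND True = False
Step 2: (False) ∧ J = (False) AND True = False
AND is true only when ALL operands are true.

False


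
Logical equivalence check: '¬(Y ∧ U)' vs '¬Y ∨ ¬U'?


Expression 1: ¬(Y ∧ U)
Expression 2: ¬Y ∨ ¬U
Truth table (Y U | Expr1 Expr2):
  T T |   F     F
  T F |   T     T
  F T |   T     T
  F F |   T     T
All 4 rows agree, so the expressions are logically equivalent.

Yes


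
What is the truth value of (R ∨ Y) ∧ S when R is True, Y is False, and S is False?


R = True, Y = False, S = False
Step 1: R ∨ Y = True OR False = True
Step 2: True ∧ S = True AND False = False
OR is true when at least one operand is true; AND requires both.

False


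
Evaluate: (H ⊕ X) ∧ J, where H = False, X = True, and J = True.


H = False, X = True, J = True
Step 1: H ⊕ X = False XOR True = True
Step 2: True ∧ J = True AND True = True
XOR true when exactly one of H,X is true; then AND with J.

True


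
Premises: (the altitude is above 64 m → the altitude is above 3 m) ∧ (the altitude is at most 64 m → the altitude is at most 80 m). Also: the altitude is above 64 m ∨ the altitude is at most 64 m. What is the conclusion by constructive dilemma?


Constructive dilemma: (P → Q) ∧ (R → S), P ∨ R ⊢ Q ∨ S
Premise 1: the altitude is above 64 m → the altitude is above 3 m
Premise 2: the altitude is at most 64 m → the altitude is at most 80 m
Premise 3: the altitude is above 64 m ∨ the altitude is at most 64 m
Case 1: Assuming the altitude is above 64 m, then by Premise 1, the altitude is above 3 m.
Case 2: Assuming the altitude is at most 64 m, then by Premise 2, the altitude is at most 80 m.
Since one of the altitude is above 64 m or the altitude is at most 64 m must hold, we get the altitude is above 3 m or the altitude is at most 80 m.

The altitude is above 3 m or the altitude is at most 80 m.


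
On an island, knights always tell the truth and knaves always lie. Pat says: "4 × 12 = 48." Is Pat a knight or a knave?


Statement: "4 × 12 = 48."
Actual: 4 × 12 = 48
Claimed: 48
Statement is TRUE → Pat tells the truth → Knight

Knight


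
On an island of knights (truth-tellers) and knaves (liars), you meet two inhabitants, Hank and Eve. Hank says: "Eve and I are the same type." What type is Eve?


Hank says: "Eve and I are the same type."
Case 1: Hank is a Knight (truth-teller)
  Statement is true → they ARE the same → Eve is also a Knight
Case 2: Hank is a Knave (liar)
  Statement is false → they are NOT the same → Eve is a Knight
In both cases, Eve is a Knight.

Knight


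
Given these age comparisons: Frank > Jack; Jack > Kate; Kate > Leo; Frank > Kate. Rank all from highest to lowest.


Constraints: Frank > Jack; Jack > Kate; Kate > Leo; Frank > Kate
Method: at each step, the next-highest is the one remaining person who never appears on the smaller side of a constraint between remaining people.
  Step 1: remaining {Leo, Jack, Frank, Kate}; on the smaller side: {Leo, Jack, Kate} → Frank is next (Frank > Jack; Frank > Kate).
  Step 2: remaining {Leo, Jack, Kate}; on the smaller side: {Leo, Kate} → Jack is next (Jack > Kate).
  Step 3: remaining {Leo, Kate}; on the smaller side: {Leo} → Kate is next (Kate > Leo).
  Step 4: only Leo remains → lowest.
Final ranking (highest to lowest):

Frank > Jack > Kate > Leo


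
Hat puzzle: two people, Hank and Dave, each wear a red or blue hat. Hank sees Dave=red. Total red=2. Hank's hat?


Total red = 2, Dave = red
Red accounted for: 1
Remaining for Hank: 1
Hank's hat is red.

red


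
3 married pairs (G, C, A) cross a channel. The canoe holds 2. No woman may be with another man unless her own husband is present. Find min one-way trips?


Label couples G, C, A (H = husband, W = wife).
Counting alone: 6 people, the canoe carries 2 and someone must bring it back, so each round trip nets at most +1 on the far side until the last crossing → at least 9 trips. The jealousy constraint makes 9 impossible; the shortest valid schedule has 11:
1. WG+WC →  (far: WG,WC; near: HG,HC,HA,WA)
2. WG ←       (far: WC; near: HG,HC,HA,WG,WA)
3. WG+WA →  (far: WG,WC,WA; near: HG,HC,HA)
4. WG ←       (far: WC,WA; near: HG,HC,HA,WG)
5. HC+HA →  (far: HC,WC,HA,WA; near: HG,WG)
6. HC+WC ←  (far: HA,WA; near: HG,WG,HC,WC)
7. HG+HC →  (far: HG,HC,HA,WA; near: WG,WC)
8. WA ←       (far: HG,HC,HA; near: WG,WC,WA)
9. WG+WC →  (far: HG,WG,HC,WC,HA; near: WA)
10. HA ←      (far: HG,WG,HC,WC; near: HA,WA)
11. HA+WA → (far: all six; near: empty)
In every state each wife is either with her husband or with no other man.
Minimum trips = 11

11


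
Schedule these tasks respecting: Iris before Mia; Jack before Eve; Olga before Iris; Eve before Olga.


Constraints: Iris before Mia; Jack before Eve; Olga before Iris; Eve before Olga
Method: repeatedly schedule the remaining task that has no remaining task required before it.
  Step 1: remaining {Iris, Eve, Olga, Mia, Jack}; every task except Jack still has a predecessor pending → schedule Jack.
  Step 2: remaining {Iris, Eve, Olga, Mia}; every task except Eve still has a predecessor pending → schedule Eve.
  Step 3: remaining {Iris, Olga, Mia}; every task except Olga still has a predecessor pending → schedule Olga.
  Step 4: remaining {Iris, Mia}; every task except Iris still has a predecessor pending → schedule Iris.
  Step 5: only Mia remains → schedule Mia.
Resulting order:

Jack → Eve → Olga → Iris → Mia


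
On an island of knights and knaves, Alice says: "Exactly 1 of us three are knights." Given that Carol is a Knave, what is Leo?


Alice claims exactly 1 knights among Alice, Carol, Leo.
Given: Carol is a Knave.

Case 1: Alice is a Knight (tells truth)
  Then exactly 1 of the three are knights.
  Counting Alice, Carol: 1 knight(s) so far. Need 0 more → Leo = Knave.
Case 2: Alice is a Knave (lies)
  Then the count is NOT 1.
  If Leo = Knight, count = 1 = 1 → claim would be true, contradicts lie.
  If Leo = Knave, count = 0 ≠ 1 → lie confirmed ✓

Leo is a Knave.

Knave


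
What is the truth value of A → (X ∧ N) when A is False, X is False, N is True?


A = False, X = False, N = True
Step 1: X ∧ N = False AND True = False
Step 2: A → (False): false only when A=True and consequent=False.
Result: True

True


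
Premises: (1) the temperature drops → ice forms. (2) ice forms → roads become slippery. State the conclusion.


Hypothetical syllogism: P → Q, Q → R ⊢ P → R
Premise 1: the temperature drops → ice forms
Premise 2: ice forms → roads become slippery
Chain the implications: the middle term (ice forms) links the two.
Conclusion: If the temperature drops, then roads become slippery.

If the temperature drops, then roads become slippery.


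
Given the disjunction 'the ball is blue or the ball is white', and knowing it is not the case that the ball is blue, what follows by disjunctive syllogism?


Disjunctive syllogism: P ∨ Q, ¬P ⊢ Q
Disjunction: the ball is blue ∨ the ball is white
We know it is not the case that the ball is blue.
By disjunctive syllogism, the other disjunct must be true.

The ball is white


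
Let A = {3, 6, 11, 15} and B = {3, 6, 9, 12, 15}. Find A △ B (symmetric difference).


A = {3, 6, 11, 15}
B = {3, 6, 9, 12, 15}
Operation: symmetric difference
In A only: [11], in B only: [9, 12]

{9, 11, 12}


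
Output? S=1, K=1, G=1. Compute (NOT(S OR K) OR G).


S OR K = 1
NOT(1) = 0
0 OR 1 = 1

1


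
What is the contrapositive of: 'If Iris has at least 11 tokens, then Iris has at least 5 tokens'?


Original: If Iris has at least 11 tokens, then Iris has at least 5 tokens
Contrapositive: If ¬Q, then ¬P
Negate Q: not (Iris has at least 5 tokens)
Negate P: not (Iris has at least 11 tokens)

If not (Iris has at least 5 tokens), then not (Iris has at least 11 tokens).
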